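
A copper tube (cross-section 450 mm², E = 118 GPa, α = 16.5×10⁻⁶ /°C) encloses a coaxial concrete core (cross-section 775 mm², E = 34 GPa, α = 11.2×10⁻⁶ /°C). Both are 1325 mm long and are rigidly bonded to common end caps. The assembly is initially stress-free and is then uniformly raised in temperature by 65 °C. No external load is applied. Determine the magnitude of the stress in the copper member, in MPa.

σ ≈ 13.5 MPa (compressive)

The copper has the larger α, so on heating it would change length more than the concrete if both were free. The rigid plates force a common final length, so the copper is put into compression and the concrete into tension, with equal and opposite forces P (no external load).
Compatibility of the two members (thermal + elastic change equal): (α₁ − α₂)ΔT = P·[1/(A₁E₁) + 1/(A₂E₂)].
|α₁ − α₂|·ΔT = 5.3×10⁻⁶ × 65 = 0.0003445.
1/(A₁E₁) + 1/(A₂E₂) = 1/(450×118×10³) + 1/(775×34×10³) = 5.678×10⁻⁸ N⁻¹.
P = 0.0003445 / 5.678×10⁻⁸ = 6067 N = 6.067 kN.
σ_{copper} = P/A₁ = 6067/450 = 13.48 MPa, compressive.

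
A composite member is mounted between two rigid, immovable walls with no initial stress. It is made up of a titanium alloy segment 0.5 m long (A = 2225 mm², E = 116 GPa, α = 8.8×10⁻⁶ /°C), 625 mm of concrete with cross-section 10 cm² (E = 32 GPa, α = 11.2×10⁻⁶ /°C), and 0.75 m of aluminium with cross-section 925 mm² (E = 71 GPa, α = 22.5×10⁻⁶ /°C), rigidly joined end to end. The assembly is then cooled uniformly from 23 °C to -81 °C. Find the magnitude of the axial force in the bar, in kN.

P ≈ 89.4 kN (tensile)

With the walls removed the bar would change length by δ_free = Σ αᵢΔT Lᵢ = 8.8×10⁻⁶×104×500 + 11.2×10⁻⁶×104×625 + 22.5×10⁻⁶×104×750 = 2.941 mm.
Since the ends are fixed, an axial force P builds up, equal in every segment, with P · Σ Lᵢ/(AᵢEᵢ) = δ_free.
The series flexibility is Σ Lᵢ/(AᵢEᵢ) = 500/(2225×116×10³) + 625/(1000×32×10³) + 750/(925×71×10³) = 3.289×10⁻⁵ mm/N.
P = 2.941 / 3.289×10⁻⁵ = 89410 N = 89.41 kN, tensile.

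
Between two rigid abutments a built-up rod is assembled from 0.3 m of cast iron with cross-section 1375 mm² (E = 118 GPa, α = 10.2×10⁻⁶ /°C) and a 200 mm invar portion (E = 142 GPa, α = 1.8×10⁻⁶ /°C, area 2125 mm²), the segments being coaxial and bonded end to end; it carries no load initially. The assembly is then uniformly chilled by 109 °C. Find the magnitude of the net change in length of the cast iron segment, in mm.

|ΔL| ≈ 0.0591 mm

Free thermal contraction of the whole bar: Σ αᵢΔT Lᵢ = 10.2×10⁻⁶×109×300 + 1.8×10⁻⁶×109×200 = 0.3728 mm.
Since the ends are fixed, an axial force P builds up, equal in every segment, with P · Σ Lᵢ/(AᵢEᵢ) = δ_free.
The series flexibility is Σ Lᵢ/(AᵢEᵢ) = 300/(1375×118×10³) + 200/(2125×142×10³) = 2.512×10⁻⁶ mm/N.
Hence P = δ_free / Σ(L/AE) = 0.3728/2.512×10⁻⁶ = 148.4 kN (tensile).
For the cast iron segment, free thermal change = 10.2×10⁻⁶×109×300 = 0.3335 mm and elastic change from P = 148400×300/(1375×118×10³) = 0.2744 mm; these oppose, so the net change is 0.0591 mm (segment shortens).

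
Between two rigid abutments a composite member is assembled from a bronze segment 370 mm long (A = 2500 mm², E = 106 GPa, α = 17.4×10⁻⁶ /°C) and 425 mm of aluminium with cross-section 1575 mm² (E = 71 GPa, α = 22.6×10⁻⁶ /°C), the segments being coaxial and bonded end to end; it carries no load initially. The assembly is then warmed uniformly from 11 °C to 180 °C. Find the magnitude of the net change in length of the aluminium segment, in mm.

With the walls removed the bar would change length by δ_free = Σ αᵢΔT Lᵢ = 17.4×10⁻⁶×169×370 + 22.6×10⁻⁶×169×425 = 2.711 mm.
The rigid supports impose zero overall length change; the single axial force P common to all segments must satisfy P Σ Lᵢ/(AᵢEᵢ) = δ_free.
The series flexibility is Σ Lᵢ/(AᵢEᵢ) = 370/(2500×106×10³) + 425/(1575×71×10³) = 5.197×10⁻⁶ mm/N.
So P = 2.711 / 5.197×10⁻⁶ = 521.7 kN, compressive.
For the aluminium segment, free thermal change = 22.6×10⁻⁶×169×425 = 1.623 mm and elastic change from P = 521700×425/(1575×71×10³) = 1.983 mm; these oppose, so the net change is 0.36 mm (segment shortens).

|ΔL| ≈ 0.36 mm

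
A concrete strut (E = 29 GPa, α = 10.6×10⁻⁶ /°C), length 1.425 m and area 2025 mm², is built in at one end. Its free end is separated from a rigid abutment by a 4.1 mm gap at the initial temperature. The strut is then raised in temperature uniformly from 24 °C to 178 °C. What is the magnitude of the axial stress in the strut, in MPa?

σ ≈ 0 MPa

If the wall were absent the strut would grow by αΔT L = 10.6×10⁻⁶ × 154 × 1425 = 2.326 mm.
Since δ_free = 2.33 mm is less than the 4.1 mm gap, the strut never touches the wall. No axial force develops.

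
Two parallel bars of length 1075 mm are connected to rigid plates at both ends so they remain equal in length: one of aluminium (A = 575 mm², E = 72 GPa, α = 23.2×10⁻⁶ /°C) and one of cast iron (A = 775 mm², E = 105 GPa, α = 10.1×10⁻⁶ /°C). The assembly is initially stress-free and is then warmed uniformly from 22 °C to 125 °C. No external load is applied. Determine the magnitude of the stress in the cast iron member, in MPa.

σ ≈ 47.8 MPa (tensile)

Equilibrium of a rigid end plate with no external load gives equal and opposite internal forces ±P in the two members. Since α_{aluminium} > α_{cast iron}, heating drives the aluminium into compression and the cast iron into tension.
Equating the net (thermal + elastic) strains gives |α₁ − α₂|·ΔT = P·[1/(A₁E₁) + 1/(A₂E₂)].
|α₁ − α₂|·ΔT = 13.1×10⁻⁶ × 103 = 0.001349.
1/(A₁E₁) + 1/(A₂E₂) = 1/(575×72×10³) + 1/(775×105×10³) = 3.644×10⁻⁸ N⁻¹.
P = 0.001349 / 3.644×10⁻⁸ = 37020 N = 37.02 kN.
σ_{cast iron} = P/A₂ = 37020/775 = 47.77 MPa, tensile.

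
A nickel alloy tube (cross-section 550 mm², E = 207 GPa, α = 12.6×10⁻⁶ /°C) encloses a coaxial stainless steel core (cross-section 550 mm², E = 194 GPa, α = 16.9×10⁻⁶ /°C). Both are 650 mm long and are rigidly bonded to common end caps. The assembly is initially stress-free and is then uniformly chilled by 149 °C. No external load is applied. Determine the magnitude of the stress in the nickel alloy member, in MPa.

σ ≈ 64.2 MPa (compressive)

The stainless steel has the larger α, so on cooling it would change length more than the nickel alloy if both were free. The rigid plates force a common final length, so the stainless steel is put into tension and the nickel alloy into compression, with equal and opposite forces P (no external load).
Equating the net (thermal + elastic) strains gives |α₁ − α₂|·ΔT = P·[1/(A₁E₁) + 1/(A₂E₂)].
|α₁ − α₂|·ΔT = 4.3×10⁻⁶ × 149 = 0.0006407.
1/(A₁E₁) + 1/(A₂E₂) = 1/(550×207×10³) + 1/(550×194×10³) = 1.816×10⁻⁸ N⁻¹.
So P = 0.0006407 / 1.816×10⁻⁸ = 35.29 kN.
σ_{nickel alloy} = P/A₁ = 35290/550 = 64.16 MPa, compressive.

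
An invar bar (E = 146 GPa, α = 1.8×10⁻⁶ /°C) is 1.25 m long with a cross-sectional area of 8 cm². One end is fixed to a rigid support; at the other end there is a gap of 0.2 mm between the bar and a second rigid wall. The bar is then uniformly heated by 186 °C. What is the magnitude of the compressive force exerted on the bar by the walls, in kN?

Free thermal elongation = αΔT L = 1.8×10⁻⁶ × 186 × 1250 = 0.4185 mm.
The gap closes (δ_free > 0.2 mm) and the wall then resists a further 0.4185 − 0.2 = 0.2185 mm of expansion.
So σ = E(δ_free − g)/L = 146×10³ × 0.2185/1250 = 25.52 MPa.
P = σA = 25.52 × 800 = 20.42 kN.

P ≈ 20.4 kN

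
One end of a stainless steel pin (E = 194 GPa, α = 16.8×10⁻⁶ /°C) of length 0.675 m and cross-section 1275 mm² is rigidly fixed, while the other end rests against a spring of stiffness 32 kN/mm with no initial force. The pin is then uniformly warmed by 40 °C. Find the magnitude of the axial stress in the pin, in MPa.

Free thermal expansion: δ_free = αΔT L = 16.8×10⁻⁶ × 40 × 675 = 0.4536 mm.
Let P be the compressive force at the spring. The pin shortens elastically by PL/(AE) and the spring compresses by P/k; together these equal δ_free.
P [ L/(AE) + 1/k ] = δ_free → P [ 675/(1275×194×10³) + 1/(32×10³) ] = 0.4536.
P = 0.4536 / 3.398×10⁻⁵ = 13350 N.
σ = P/A = 13350/1275 = 10.47 MPa.

σ ≈ 10.5 MPa (compressive)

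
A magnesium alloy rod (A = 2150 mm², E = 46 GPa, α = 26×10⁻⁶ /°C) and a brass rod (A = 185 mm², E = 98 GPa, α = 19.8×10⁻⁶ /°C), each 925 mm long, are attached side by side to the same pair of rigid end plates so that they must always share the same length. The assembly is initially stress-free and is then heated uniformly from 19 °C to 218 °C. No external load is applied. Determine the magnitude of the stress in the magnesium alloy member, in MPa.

σ ≈ 8.79 MPa (compressive)

Both members must finish at the same length. With the larger α, the magnesium alloy tends to over-expand; the plates restrain it, putting the magnesium alloy in compression and the brass in tension. With no external load the two internal forces are equal and opposite, magnitude P.
Equating the net (thermal + elastic) strains gives |α₁ − α₂|·ΔT = P·[1/(A₁E₁) + 1/(A₂E₂)].
|α₁ − α₂|·ΔT = 6.2×10⁻⁶ × 199 = 0.001234.
1/(A₁E₁) + 1/(A₂E₂) = 1/(2150×46×10³) + 1/(185×98×10³) = 6.527×10⁻⁸ N⁻¹.
So P = 0.001234 / 6.527×10⁻⁸ = 18.9 kN.
σ_{magnesium alloy} = P/A₁ = 18900/2150 = 8.792 MPa, compressive.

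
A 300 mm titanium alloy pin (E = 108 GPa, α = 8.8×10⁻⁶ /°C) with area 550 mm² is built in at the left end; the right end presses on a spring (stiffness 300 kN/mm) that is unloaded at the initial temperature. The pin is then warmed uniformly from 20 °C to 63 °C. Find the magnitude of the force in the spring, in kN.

P ≈ 13.5 kN

If the spring were absent the pin would lengthen by αΔT L = 8.8×10⁻⁶ × 43 × 300 = 0.1135 mm.
With a force P in the spring, the elastic change of the pin is PL/(AE) and that of the spring is P/k; compatibility requires their sum to equal δ_free.
So P = δ_free / [L/(AE) + 1/k] = 0.1135 / [ 300/(550×108×10³) + 1/(300×10³) ].
P = 0.1135 / 8.384×10⁻⁶ = 13540 N.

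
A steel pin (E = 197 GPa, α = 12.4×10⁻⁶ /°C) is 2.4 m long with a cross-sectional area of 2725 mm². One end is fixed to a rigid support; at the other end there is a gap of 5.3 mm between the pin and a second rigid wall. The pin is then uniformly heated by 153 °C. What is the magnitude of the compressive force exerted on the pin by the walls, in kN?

If the wall were absent the pin would grow by αΔT L = 12.4×10⁻⁶ × 153 × 2400 = 4.553 mm.
Since δ_free = 4.55 mm is less than the 5.3 mm gap, the pin never touches the wall. No axial force develops.

P ≈ 0 kN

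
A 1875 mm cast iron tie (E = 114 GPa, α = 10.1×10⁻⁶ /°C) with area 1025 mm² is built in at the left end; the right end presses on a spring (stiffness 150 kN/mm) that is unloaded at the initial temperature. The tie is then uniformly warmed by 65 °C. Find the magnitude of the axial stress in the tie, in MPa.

σ ≈ 52.9 MPa (compressive)

Free thermal expansion: δ_free = αΔT L = 10.1×10⁻⁶ × 65 × 1875 = 1.231 mm.
Let P be the compressive force at the spring. The tie shortens elastically by PL/(AE) and the spring compresses by P/k; together these equal δ_free.
P [ L/(AE) + 1/k ] = δ_free → P [ 1875/(1025×114×10³) + 1/(150×10³) ] = 1.231.
P = 1.231 / 2.271×10⁻⁵ = 54200 N.
σ = P/A = 54200/1025 = 52.87 MPa.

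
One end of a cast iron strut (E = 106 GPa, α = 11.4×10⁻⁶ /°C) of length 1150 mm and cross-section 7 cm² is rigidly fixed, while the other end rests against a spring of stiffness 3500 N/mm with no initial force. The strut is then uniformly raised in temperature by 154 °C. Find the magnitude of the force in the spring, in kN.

Free thermal expansion: δ_free = αΔT L = 11.4×10⁻⁶ × 154 × 1150 = 2.019 mm.
With a force P in the spring, the elastic change of the strut is PL/(AE) and that of the spring is P/k; compatibility requires their sum to equal δ_free.
P [ L/(AE) + 1/k ] = δ_free → P [ 1150/(700×106×10³) + 1/(3500) ] = 2.019.
P = 2.019 / 0.0003012 = 6703 N.

P ≈ 6.7 kN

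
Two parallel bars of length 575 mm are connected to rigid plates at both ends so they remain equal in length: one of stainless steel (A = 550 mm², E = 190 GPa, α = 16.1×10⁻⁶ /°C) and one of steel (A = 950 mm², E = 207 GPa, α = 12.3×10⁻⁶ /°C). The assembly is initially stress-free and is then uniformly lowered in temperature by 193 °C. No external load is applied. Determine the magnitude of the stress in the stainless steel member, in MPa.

σ ≈ 91 MPa (tensile)

Both members must finish at the same length. With the larger α, the stainless steel tends to over-contract; the plates restrain it, putting the stainless steel in tension and the steel in compression. With no external load the two internal forces are equal and opposite, magnitude P.
Equating the net (thermal + elastic) strains gives |α₁ − α₂|·ΔT = P·[1/(A₁E₁) + 1/(A₂E₂)].
|α₁ − α₂|·ΔT = 3.8×10⁻⁶ × 193 = 0.0007334.
1/(A₁E₁) + 1/(A₂E₂) = 1/(550×190×10³) + 1/(950×207×10³) = 1.465×10⁻⁸ N⁻¹.
P = 0.0007334 / 1.465×10⁻⁸ = 50050 N = 50.05 kN.
σ_{stainless steel} = P/A₁ = 50050/550 = 90.99 MPa, tensile.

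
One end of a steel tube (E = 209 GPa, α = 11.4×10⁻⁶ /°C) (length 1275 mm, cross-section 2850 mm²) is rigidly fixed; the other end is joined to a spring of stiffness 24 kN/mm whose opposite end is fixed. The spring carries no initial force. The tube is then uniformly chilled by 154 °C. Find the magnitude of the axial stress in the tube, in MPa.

The unrestrained thermal change is αΔT L = 11.4×10⁻⁶ × 154 × 1275 = 2.238 mm.
Let P be the tensile force in the spring. The tube extends elastically by PL/(AE) and the spring stretches by P/k; together these equal δ_free.
P [ L/(AE) + 1/k ] = δ_free → P [ 1275/(2850×209×10³) + 1/(24×10³) ] = 2.238.
P = 2.238 / 4.381×10⁻⁵ = 51100 N.
σ = P/A = 51100/2850 = 17.93 MPa.

σ ≈ 17.9 MPa (tensile)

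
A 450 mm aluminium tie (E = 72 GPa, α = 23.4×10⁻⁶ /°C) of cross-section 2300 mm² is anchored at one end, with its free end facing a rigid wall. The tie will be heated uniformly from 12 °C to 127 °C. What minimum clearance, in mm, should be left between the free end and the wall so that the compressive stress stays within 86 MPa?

g ≈ 0.673 mm

With no wall the tie would lengthen by αΔT L = 23.4×10⁻⁶ × 115 × 450 = 1.211 mm.
A stress of 86 MPa corresponds to the wall pushing the tie back by σL/E = 86×450/(72×10³) = 0.5375 mm.
So the gap has to take up the difference, g_min = δ_free − σL/E = 1.211 − 0.5375 = 0.6734 mm.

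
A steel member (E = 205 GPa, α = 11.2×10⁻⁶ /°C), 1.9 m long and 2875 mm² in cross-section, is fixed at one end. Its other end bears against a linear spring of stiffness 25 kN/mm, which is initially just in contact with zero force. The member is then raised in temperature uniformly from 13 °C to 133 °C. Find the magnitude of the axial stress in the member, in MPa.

σ ≈ 20.5 MPa (compressive)

If the spring were absent the member would lengthen by αΔT L = 11.2×10⁻⁶ × 120 × 1900 = 2.554 mm.
With a force P in the spring, the elastic change of the member is PL/(AE) and that of the spring is P/k; compatibility requires their sum to equal δ_free.
So P = δ_free / [L/(AE) + 1/k] = 2.554 / [ 1900/(2875×205×10³) + 1/(25×10³) ].
P = 2.554 / 4.322×10⁻⁵ = 59080 N.
σ = P/A = 59080/2875 = 20.55 MPa.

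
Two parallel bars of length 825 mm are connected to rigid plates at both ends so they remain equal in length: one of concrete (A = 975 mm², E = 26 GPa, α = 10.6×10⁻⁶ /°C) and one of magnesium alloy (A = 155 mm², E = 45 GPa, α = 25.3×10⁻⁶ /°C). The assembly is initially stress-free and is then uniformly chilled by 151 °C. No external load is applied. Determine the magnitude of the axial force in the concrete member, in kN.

The magnesium alloy has the larger α, so on cooling it would change length more than the concrete if both were free. The rigid plates force a common final length, so the magnesium alloy is put into tension and the concrete into compression, with equal and opposite forces P (no external load).
Compatibility of the two members (thermal + elastic change equal): (α₁ − α₂)ΔT = P·[1/(A₁E₁) + 1/(A₂E₂)].
|α₁ − α₂|·ΔT = 14.7×10⁻⁶ × 151 = 0.00222.
1/(A₁E₁) + 1/(A₂E₂) = 1/(975×26×10³) + 1/(155×45×10³) = 1.828×10⁻⁷ N⁻¹.
So P = 0.00222 / 1.828×10⁻⁷ = 12.14 kN.

P ≈ 12.1 kN (compressive in the concrete)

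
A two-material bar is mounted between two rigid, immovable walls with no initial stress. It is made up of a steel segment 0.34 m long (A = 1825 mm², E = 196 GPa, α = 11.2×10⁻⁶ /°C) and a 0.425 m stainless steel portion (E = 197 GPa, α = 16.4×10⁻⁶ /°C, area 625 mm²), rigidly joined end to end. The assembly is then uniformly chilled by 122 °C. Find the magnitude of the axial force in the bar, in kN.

P ≈ 299 kN (tensile)

With the walls removed the bar would change length by δ_free = Σ αᵢΔT Lᵢ = 11.2×10⁻⁶×122×340 + 16.4×10⁻⁶×122×425 = 1.315 mm.
Since the ends are fixed, an axial force P builds up, equal in every segment, with P · Σ Lᵢ/(AᵢEᵢ) = δ_free.
The series flexibility is Σ Lᵢ/(AᵢEᵢ) = 340/(1825×196×10³) + 425/(625×197×10³) = 4.402×10⁻⁶ mm/N.
So P = 1.315 / 4.402×10⁻⁶ = 298.7 kN, tensile.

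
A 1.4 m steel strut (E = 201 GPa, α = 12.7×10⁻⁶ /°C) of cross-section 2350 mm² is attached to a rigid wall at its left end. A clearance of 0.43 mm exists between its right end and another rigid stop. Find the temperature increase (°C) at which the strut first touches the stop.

Contact occurs when the free expansion equals the gap: αΔT L = 0.43 mm.
So ΔT = g/(αL) = 0.43/(12.7×10⁻⁶ × 1400) = 24.18 °C.

ΔT ≈ 24.2 °C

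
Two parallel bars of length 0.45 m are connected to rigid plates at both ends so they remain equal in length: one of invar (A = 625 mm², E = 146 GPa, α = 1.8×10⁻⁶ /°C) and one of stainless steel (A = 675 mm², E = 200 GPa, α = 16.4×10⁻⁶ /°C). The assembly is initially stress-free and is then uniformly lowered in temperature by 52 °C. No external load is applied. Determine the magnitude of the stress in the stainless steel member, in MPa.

The stainless steel has the larger α, so on cooling it would change length more than the invar if both were free. The rigid plates force a common final length, so the stainless steel is put into tension and the invar into compression, with equal and opposite forces P (no external load).
Compatibility of the two members (thermal + elastic change equal): (α₁ − α₂)ΔT = P·[1/(A₁E₁) + 1/(A₂E₂)].
|α₁ − α₂|·ΔT = 14.6×10⁻⁶ × 52 = 0.0007592.
1/(A₁E₁) + 1/(A₂E₂) = 1/(625×146×10³) + 1/(675×200×10³) = 1.837×10⁻⁸ N⁻¹.
So P = 0.0007592 / 1.837×10⁻⁸ = 41.34 kN.
σ_{stainless steel} = P/A₂ = 41340/675 = 61.24 MPa, tensile.

σ ≈ 61.2 MPa (tensile)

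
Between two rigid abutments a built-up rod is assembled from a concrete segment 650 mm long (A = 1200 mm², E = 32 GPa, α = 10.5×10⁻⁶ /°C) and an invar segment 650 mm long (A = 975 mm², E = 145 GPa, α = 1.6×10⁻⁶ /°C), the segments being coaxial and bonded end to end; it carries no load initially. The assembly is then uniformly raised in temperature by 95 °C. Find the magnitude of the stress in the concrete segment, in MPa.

σ ≈ 28.9 MPa (compressive)

With the walls removed the bar would change length by δ_free = Σ αᵢΔT Lᵢ = 10.5×10⁻⁶×95×650 + 1.6×10⁻⁶×95×650 = 0.7472 mm.
The walls prevent any net length change, so an axial force P (same in every segment) develops. Compatibility: P · Σ Lᵢ/(AᵢEᵢ) = δ_free.
Σ Lᵢ/(AᵢEᵢ) = 650/(1200×32×10³) + 650/(975×145×10³) = 2.152×10⁻⁵ mm/N.
P = 0.7472 / 2.152×10⁻⁵ = 34710 N = 34.71 kN, compressive.
σ_{concrete} = P / A = 34710 / 1200 = 28.93 MPa.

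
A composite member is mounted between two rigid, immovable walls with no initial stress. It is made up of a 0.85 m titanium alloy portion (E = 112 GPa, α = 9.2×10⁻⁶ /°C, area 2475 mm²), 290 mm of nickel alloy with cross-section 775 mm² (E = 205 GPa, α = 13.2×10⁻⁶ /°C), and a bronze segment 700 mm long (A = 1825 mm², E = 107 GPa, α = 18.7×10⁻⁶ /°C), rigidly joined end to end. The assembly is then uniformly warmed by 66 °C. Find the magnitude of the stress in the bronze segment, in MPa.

With the walls removed the bar would change length by δ_free = Σ αᵢΔT Lᵢ = 9.2×10⁻⁶×66×850 + 13.2×10⁻⁶×66×290 + 18.7×10⁻⁶×66×700 = 1.633 mm.
The rigid supports impose zero overall length change; the single axial force P common to all segments must satisfy P Σ Lᵢ/(AᵢEᵢ) = δ_free.
Σ Lᵢ/(AᵢEᵢ) = 850/(2475×112×10³) + 290/(775×205×10³) + 700/(1825×107×10³) = 8.476×10⁻⁶ mm/N.
So P = 1.633 / 8.476×10⁻⁶ = 192.6 kN, compressive.
σ_{bronze} = P / A = 192600 / 1825 = 105.5 MPa.

σ ≈ 106 MPa (compressive)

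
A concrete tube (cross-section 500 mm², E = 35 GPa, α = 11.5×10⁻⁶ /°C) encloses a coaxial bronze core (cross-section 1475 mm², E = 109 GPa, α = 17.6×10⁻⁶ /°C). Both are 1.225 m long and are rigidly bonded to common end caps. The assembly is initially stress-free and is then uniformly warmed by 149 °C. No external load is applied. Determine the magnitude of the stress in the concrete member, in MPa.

σ ≈ 28.7 MPa (tensile)

The bronze has the larger α, so on heating it would change length more than the concrete if both were free. The rigid plates force a common final length, so the bronze is put into compression and the concrete into tension, with equal and opposite forces P (no external load).
Setting the final lengths equal and cancelling L: (α₁ − α₂)ΔT = P/(A₁E₁) + P/(A₂E₂).
|α₁ − α₂|·ΔT = 6.1×10⁻⁶ × 149 = 0.0009089.
1/(A₁E₁) + 1/(A₂E₂) = 1/(500×35×10³) + 1/(1475×109×10³) = 6.336×10⁻⁸ N⁻¹.
P = 0.0009089 / 6.336×10⁻⁸ = 14340 N = 14.34 kN.
σ_{concrete} = P/A₁ = 14340/500 = 28.69 MPa, tensile.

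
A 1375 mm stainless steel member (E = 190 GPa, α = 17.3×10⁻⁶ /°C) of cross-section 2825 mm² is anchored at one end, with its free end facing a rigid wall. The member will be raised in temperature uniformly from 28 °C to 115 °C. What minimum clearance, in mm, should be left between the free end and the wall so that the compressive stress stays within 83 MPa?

g ≈ 1.47 mm

Free expansion if unrestrained: δ_free = αΔT L = 17.3×10⁻⁶ × 87 × 1375 = 2.07 mm.
At the allowable stress the elastic shortening the wall may impose is σL/E = 83 × 1375 / (190×10³) = 0.6007 mm.
So the gap has to take up the difference, g_min = δ_free − σL/E = 2.07 − 0.6007 = 1.469 mm.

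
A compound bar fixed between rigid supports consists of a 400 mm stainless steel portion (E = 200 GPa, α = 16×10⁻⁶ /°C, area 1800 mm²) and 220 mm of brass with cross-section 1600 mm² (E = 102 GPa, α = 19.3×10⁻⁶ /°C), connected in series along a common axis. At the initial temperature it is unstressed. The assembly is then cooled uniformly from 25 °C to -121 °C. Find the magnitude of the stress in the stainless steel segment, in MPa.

With the walls removed the bar would change length by δ_free = Σ αᵢΔT Lᵢ = 16×10⁻⁶×146×400 + 19.3×10⁻⁶×146×220 = 1.554 mm.
Since the ends are fixed, an axial force P builds up, equal in every segment, with P · Σ Lᵢ/(AᵢEᵢ) = δ_free.
The series flexibility is Σ Lᵢ/(AᵢEᵢ) = 400/(1800×200×10³) + 220/(1600×102×10³) = 2.459×10⁻⁶ mm/N.
So P = 1.554 / 2.459×10⁻⁶ = 632.1 kN, tensile.
σ_{stainless steel} = P / A = 632100 / 1800 = 351.1 MPa.

σ ≈ 351 MPa (tensile)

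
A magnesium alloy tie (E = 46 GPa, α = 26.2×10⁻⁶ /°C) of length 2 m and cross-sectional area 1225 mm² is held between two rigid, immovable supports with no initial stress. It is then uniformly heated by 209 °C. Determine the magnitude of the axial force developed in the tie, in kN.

P ≈ 309 kN (compressive)

The ends cannot move, so σ = EαΔT = 46×10³ × 26.2×10⁻⁶ × 209 = 251.9 MPa.
Axial force P = σA = 251.9 × 1225 = 308600 N = 308.6 kN, compressive.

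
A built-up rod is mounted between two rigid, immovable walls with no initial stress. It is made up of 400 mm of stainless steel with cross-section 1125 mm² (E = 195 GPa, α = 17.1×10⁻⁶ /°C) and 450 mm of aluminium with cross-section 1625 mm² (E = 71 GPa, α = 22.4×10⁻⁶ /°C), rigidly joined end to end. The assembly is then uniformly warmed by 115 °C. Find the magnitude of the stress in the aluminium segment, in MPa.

σ ≈ 209 MPa (compressive)

Free thermal expansion of the whole bar: Σ αᵢΔT Lᵢ = 17.1×10⁻⁶×115×400 + 22.4×10⁻⁶×115×450 = 1.946 mm.
The walls prevent any net length change, so an axial force P (same in every segment) develops. Compatibility: P · Σ Lᵢ/(AᵢEᵢ) = δ_free.
Σ Lᵢ/(AᵢEᵢ) = 400/(1125×195×10³) + 450/(1625×71×10³) = 5.724×10⁻⁶ mm/N.
So P = 1.946 / 5.724×10⁻⁶ = 340 kN, compressive.
σ_{aluminium} = P / A = 340000 / 1625 = 209.2 MPa.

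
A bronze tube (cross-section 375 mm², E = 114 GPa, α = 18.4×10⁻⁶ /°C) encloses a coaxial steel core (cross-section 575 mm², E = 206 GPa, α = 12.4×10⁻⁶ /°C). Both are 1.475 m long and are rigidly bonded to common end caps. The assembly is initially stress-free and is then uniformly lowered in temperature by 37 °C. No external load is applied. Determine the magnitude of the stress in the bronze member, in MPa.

Equilibrium of a rigid end plate with no external load gives equal and opposite internal forces ±P in the two members. Since α_{bronze} > α_{steel}, cooling drives the bronze into tension and the steel into compression.
Setting the final lengths equal and cancelling L: (α₁ − α₂)ΔT = P/(A₁E₁) + P/(A₂E₂).
|α₁ − α₂|·ΔT = 6×10⁻⁶ × 37 = 0.000222.
1/(A₁E₁) + 1/(A₂E₂) = 1/(375×114×10³) + 1/(575×206×10³) = 3.183×10⁻⁸ N⁻¹.
P = 0.000222 / 3.183×10⁻⁸ = 6974 N = 6.974 kN.
σ_{bronze} = P/A₁ = 6974/375 = 18.6 MPa, tensile.

σ ≈ 18.6 MPa (tensile)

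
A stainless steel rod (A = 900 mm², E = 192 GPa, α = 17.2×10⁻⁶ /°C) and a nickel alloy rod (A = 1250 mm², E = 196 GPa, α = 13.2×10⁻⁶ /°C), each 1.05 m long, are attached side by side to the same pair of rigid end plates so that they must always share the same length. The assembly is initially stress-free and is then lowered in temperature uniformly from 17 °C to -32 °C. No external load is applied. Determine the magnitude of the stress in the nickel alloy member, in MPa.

The stainless steel has the larger α, so on cooling it would change length more than the nickel alloy if both were free. The rigid plates force a common final length, so the stainless steel is put into tension and the nickel alloy into compression, with equal and opposite forces P (no external load).
Compatibility of the two members (thermal + elastic change equal): (α₁ − α₂)ΔT = P·[1/(A₁E₁) + 1/(A₂E₂)].
|α₁ − α₂|·ΔT = 4×10⁻⁶ × 49 = 0.000196.
1/(A₁E₁) + 1/(A₂E₂) = 1/(900×192×10³) + 1/(1250×196×10³) = 9.869×10⁻⁹ N⁻¹.
So P = 0.000196 / 9.869×10⁻⁹ = 19.86 kN.
σ_{nickel alloy} = P/A₂ = 19860/1250 = 15.89 MPa, compressive.

σ ≈ 15.9 MPa (compressive)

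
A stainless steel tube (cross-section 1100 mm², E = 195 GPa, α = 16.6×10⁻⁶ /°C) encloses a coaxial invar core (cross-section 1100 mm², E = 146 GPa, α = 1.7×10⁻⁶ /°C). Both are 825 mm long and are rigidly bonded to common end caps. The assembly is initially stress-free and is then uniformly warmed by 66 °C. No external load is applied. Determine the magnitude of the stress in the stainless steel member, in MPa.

σ ≈ 82.1 MPa (compressive)

Both members must finish at the same length. With the larger α, the stainless steel tends to over-expand; the plates restrain it, putting the stainless steel in compression and the invar in tension. With no external load the two internal forces are equal and opposite, magnitude P.
Setting the final lengths equal and cancelling L: (α₁ − α₂)ΔT = P/(A₁E₁) + P/(A₂E₂).
|α₁ − α₂|·ΔT = 14.9×10⁻⁶ × 66 = 0.0009834.
1/(A₁E₁) + 1/(A₂E₂) = 1/(1100×195×10³) + 1/(1100×146×10³) = 1.089×10⁻⁸ N⁻¹.
P = 0.0009834 / 1.089×10⁻⁸ = 90310 N = 90.31 kN.
σ_{stainless steel} = P/A₁ = 90310/1100 = 82.1 MPa, compressive.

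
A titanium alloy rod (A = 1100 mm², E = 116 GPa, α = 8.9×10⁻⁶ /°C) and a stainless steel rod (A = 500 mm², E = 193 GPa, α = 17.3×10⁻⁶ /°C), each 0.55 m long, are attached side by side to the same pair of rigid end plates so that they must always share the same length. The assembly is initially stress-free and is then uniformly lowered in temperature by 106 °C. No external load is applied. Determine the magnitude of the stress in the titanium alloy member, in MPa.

Equilibrium of a rigid end plate with no external load gives equal and opposite internal forces ±P in the two members. Since α_{stainless steel} > α_{titanium alloy}, cooling drives the stainless steel into tension and the titanium alloy into compression.
Equating the net (thermal + elastic) strains gives |α₁ − α₂|·ΔT = P·[1/(A₁E₁) + 1/(A₂E₂)].
|α₁ − α₂|·ΔT = 8.4×10⁻⁶ × 106 = 0.0008904.
1/(A₁E₁) + 1/(A₂E₂) = 1/(1100×116×10³) + 1/(500×193×10³) = 1.82×10⁻⁸ N⁻¹.
So P = 0.0008904 / 1.82×10⁻⁸ = 48.92 kN.
σ_{titanium alloy} = P/A₁ = 48920/1100 = 44.48 MPa, compressive.

σ ≈ 44.5 MPa (compressive)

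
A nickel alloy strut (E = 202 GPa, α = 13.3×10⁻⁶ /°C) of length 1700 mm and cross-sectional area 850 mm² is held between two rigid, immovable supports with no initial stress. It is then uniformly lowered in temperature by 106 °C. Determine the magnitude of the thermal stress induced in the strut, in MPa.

σ ≈ 285 MPa (tensile)

Because both ends are immovable the net strain is zero, and the suppressed thermal strain is αΔT = 13.3×10⁻⁶ × 106 = 1409.8×10⁻⁶.
σ = EαΔT = 202×10³ × 13.3×10⁻⁶ × 106 = 284.8 MPa (tensile; the strut is trying to contract).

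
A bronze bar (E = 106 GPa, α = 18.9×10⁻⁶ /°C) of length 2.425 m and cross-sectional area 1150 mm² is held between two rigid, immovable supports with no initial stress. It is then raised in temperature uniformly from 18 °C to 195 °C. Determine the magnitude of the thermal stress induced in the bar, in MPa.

Because both ends are immovable the net strain is zero, and the suppressed thermal strain is αΔT = 18.9×10⁻⁶ × 177 = 3345.3×10⁻⁶.
Hence σ = E·αΔT = 106×10³ × 3345.3×10⁻⁶ = 354.6 MPa, compressive.

σ ≈ 355 MPa (compressive)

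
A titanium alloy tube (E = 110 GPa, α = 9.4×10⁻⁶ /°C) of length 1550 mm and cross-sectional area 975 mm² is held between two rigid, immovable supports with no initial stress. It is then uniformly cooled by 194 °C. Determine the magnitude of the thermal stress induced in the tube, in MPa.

The supports are rigid, so the total axial strain is zero. The restrained thermal strain is ε = αΔT = 9.4×10⁻⁶ × 194 = 1823.6×10⁻⁶.
Hence σ = E·αΔT = 110×10³ × 1823.6×10⁻⁶ = 200.6 MPa, tensile.

σ ≈ 201 MPa (tensile)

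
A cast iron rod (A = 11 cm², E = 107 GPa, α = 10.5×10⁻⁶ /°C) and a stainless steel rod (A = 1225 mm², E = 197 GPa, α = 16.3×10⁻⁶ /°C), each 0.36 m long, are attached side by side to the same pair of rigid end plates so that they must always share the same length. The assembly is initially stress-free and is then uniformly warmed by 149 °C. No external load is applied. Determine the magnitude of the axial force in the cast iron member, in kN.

The stainless steel has the larger α, so on heating it would change length more than the cast iron if both were free. The rigid plates force a common final length, so the stainless steel is put into compression and the cast iron into tension, with equal and opposite forces P (no external load).
Compatibility of the two members (thermal + elastic change equal): (α₁ − α₂)ΔT = P·[1/(A₁E₁) + 1/(A₂E₂)].
|α₁ − α₂|·ΔT = 5.8×10⁻⁶ × 149 = 0.0008642.
1/(A₁E₁) + 1/(A₂E₂) = 1/(1100×107×10³) + 1/(1225×197×10³) = 1.264×10⁻⁸ N⁻¹.
So P = 0.0008642 / 1.264×10⁻⁸ = 68.37 kN.

P ≈ 68.4 kN (tensile in the cast iron)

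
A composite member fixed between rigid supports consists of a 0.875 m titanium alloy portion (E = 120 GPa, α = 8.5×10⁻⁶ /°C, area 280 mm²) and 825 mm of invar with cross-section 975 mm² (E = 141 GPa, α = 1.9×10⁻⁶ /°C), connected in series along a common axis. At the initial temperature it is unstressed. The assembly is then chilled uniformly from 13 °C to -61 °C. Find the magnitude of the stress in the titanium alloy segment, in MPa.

Free thermal contraction of the whole bar: Σ αᵢΔT Lᵢ = 8.5×10⁻⁶×74×875 + 1.9×10⁻⁶×74×825 = 0.6664 mm.
Since the ends are fixed, an axial force P builds up, equal in every segment, with P · Σ Lᵢ/(AᵢEᵢ) = δ_free.
Σ Lᵢ/(AᵢEᵢ) = 875/(280×120×10³) + 825/(975×141×10³) = 3.204×10⁻⁵ mm/N.
So P = 0.6664 / 3.204×10⁻⁵ = 20.8 kN, tensile.
σ_{titanium alloy} = P / A = 20800 / 280 = 74.27 MPa.

σ ≈ 74.3 MPa (tensile)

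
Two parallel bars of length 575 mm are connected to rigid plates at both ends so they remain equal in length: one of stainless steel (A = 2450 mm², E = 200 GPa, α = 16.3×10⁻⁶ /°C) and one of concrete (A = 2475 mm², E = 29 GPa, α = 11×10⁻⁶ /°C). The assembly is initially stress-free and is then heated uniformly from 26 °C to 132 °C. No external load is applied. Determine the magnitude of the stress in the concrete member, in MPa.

σ ≈ 14.2 MPa (tensile)

The stainless steel has the larger α, so on heating it would change length more than the concrete if both were free. The rigid plates force a common final length, so the stainless steel is put into compression and the concrete into tension, with equal and opposite forces P (no external load).
Setting the final lengths equal and cancelling L: (α₁ − α₂)ΔT = P/(A₁E₁) + P/(A₂E₂).
|α₁ − α₂|·ΔT = 5.3×10⁻⁶ × 106 = 0.0005618.
1/(A₁E₁) + 1/(A₂E₂) = 1/(2450×200×10³) + 1/(2475×29×10³) = 1.597×10⁻⁸ N⁻¹.
So P = 0.0005618 / 1.597×10⁻⁸ = 35.17 kN.
σ_{concrete} = P/A₂ = 35170/2475 = 14.21 MPa, tensile.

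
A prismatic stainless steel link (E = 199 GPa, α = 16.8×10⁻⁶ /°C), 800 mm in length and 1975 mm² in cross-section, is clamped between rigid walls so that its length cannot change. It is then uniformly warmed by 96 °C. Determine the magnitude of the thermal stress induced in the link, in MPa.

The supports are rigid, so the total axial strain is zero. The restrained thermal strain is ε = αΔT = 16.8×10⁻⁶ × 96 = 1612.8×10⁻⁶.
The stress required to suppress this strain is σ = Eε = 199×10³ × 1612.8×10⁻⁶ = 320.9 MPa, compressive since the link is trying to expand.

σ ≈ 321 MPa (compressive)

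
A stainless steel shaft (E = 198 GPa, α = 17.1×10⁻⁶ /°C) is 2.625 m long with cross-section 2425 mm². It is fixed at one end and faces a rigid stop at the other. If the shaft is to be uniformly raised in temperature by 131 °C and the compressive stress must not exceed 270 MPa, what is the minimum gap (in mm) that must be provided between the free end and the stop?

Free expansion if unrestrained: δ_free = αΔT L = 17.1×10⁻⁶ × 131 × 2625 = 5.88 mm.
A stress of 270 MPa corresponds to the wall pushing the shaft back by σL/E = 270×2625/(198×10³) = 3.58 mm.
So the gap has to take up the difference, g_min = δ_free − σL/E = 5.88 − 3.58 = 2.301 mm.

g ≈ 2.3 mm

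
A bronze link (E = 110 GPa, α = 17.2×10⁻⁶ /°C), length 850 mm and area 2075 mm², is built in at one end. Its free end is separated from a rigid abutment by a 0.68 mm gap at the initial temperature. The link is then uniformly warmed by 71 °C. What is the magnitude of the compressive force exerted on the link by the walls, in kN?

P ≈ 96.1 kN

Unrestrained expansion: δ_free = αΔT L = 17.2×10⁻⁶ × 71 × 850 = 1.038 mm.
The gap closes (δ_free > 0.68 mm) and the wall then resists a further 1.038 − 0.68 = 0.358 mm of expansion.
Compatibility: PL/(AE) = 0.358 mm, so σ = P/A = E × (0.358/850) = 46.33 MPa.
Force on the wall = σA = 46.33 × 2075 mm² = 96.14 kN.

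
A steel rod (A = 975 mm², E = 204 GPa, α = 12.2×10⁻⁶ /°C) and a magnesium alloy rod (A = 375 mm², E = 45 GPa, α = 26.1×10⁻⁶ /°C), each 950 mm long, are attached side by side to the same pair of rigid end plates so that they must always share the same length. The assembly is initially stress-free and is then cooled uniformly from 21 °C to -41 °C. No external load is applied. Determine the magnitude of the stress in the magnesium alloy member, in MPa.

σ ≈ 35.7 MPa (tensile)

Equilibrium of a rigid end plate with no external load gives equal and opposite internal forces ±P in the two members. Since α_{magnesium alloy} > α_{steel}, cooling drives the magnesium alloy into tension and the steel into compression.
Setting the final lengths equal and cancelling L: (α₁ − α₂)ΔT = P/(A₁E₁) + P/(A₂E₂).
|α₁ − α₂|·ΔT = 13.9×10⁻⁶ × 62 = 0.0008618.
1/(A₁E₁) + 1/(A₂E₂) = 1/(975×204×10³) + 1/(375×45×10³) = 6.429×10⁻⁸ N⁻¹.
So P = 0.0008618 / 6.429×10⁻⁸ = 13.41 kN.
σ_{magnesium alloy} = P/A₂ = 13410/375 = 35.75 MPa, tensile.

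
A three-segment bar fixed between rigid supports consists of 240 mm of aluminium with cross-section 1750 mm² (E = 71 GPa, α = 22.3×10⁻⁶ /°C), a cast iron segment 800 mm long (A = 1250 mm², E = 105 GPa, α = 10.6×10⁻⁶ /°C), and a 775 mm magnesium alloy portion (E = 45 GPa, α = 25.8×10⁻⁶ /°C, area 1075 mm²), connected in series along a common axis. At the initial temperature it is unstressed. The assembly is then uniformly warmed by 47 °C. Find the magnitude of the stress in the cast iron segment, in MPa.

σ ≈ 52.9 MPa (compressive)

Free thermal expansion of the whole bar: Σ αᵢΔT Lᵢ = 22.3×10⁻⁶×47×240 + 10.6×10⁻⁶×47×800 + 25.8×10⁻⁶×47×775 = 1.59 mm.
The rigid supports impose zero overall length change; the single axial force P common to all segments must satisfy P Σ Lᵢ/(AᵢEᵢ) = δ_free.
Σ Lᵢ/(AᵢEᵢ) = 240/(1750×71×10³) + 800/(1250×105×10³) + 775/(1075×45×10³) = 2.405×10⁻⁵ mm/N.
Hence P = δ_free / Σ(L/AE) = 1.59/2.405×10⁻⁵ = 66.11 kN (compressive).
σ_{cast iron} = P / A = 66110 / 1250 = 52.89 MPa.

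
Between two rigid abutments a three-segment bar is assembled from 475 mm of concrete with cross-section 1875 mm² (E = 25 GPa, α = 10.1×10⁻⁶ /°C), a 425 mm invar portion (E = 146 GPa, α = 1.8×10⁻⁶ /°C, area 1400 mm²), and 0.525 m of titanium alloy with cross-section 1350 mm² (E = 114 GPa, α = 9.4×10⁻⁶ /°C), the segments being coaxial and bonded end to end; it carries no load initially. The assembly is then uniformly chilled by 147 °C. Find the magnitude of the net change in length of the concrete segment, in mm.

If the supports were absent, the total length change would be Σ αᵢΔT Lᵢ = 10.1×10⁻⁶×147×475 + 1.8×10⁻⁶×147×425 + 9.4×10⁻⁶×147×525 = 1.543 mm.
Since the ends are fixed, an axial force P builds up, equal in every segment, with P · Σ Lᵢ/(AᵢEᵢ) = δ_free.
Σ Lᵢ/(AᵢEᵢ) = 475/(1875×25×10³) + 425/(1400×146×10³) + 525/(1350×114×10³) = 1.562×10⁻⁵ mm/N.
So P = 1.543 / 1.562×10⁻⁵ = 98.77 kN, tensile.
For the concrete segment, free thermal change = 10.1×10⁻⁶×147×475 = 0.7052 mm and elastic change from P = 98770×475/(1875×25×10³) = 1.001 mm; these oppose, so the net change is 0.296 mm (segment lengthens).

|ΔL| ≈ 0.296 mm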